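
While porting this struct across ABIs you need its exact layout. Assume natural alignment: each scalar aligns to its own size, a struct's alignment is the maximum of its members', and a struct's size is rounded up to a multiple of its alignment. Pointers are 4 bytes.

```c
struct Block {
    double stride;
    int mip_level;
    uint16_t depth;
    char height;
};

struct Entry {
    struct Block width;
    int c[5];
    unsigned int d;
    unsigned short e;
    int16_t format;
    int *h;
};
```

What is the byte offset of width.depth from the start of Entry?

Block: @0: stride [8B, align 8] → 8; @8: mip_level [4B, align 4] → 12; @12: depth [2B, align 2] → 14; @14: height [1B, align 1] → 15; +1 tail pad (align 8); size 16, align 8
@0: width [16B, align 8] → 16
within Block: depth at 12
0 + 12 = 12

12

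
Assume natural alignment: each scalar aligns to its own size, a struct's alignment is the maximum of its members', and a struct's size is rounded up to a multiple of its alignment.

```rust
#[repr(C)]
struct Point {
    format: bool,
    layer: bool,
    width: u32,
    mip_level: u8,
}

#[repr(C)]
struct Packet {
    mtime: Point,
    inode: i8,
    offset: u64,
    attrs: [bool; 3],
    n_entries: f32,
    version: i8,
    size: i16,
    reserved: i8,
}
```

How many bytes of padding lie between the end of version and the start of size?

1

Point: 0..1  format  (1B, 1-aligned); 1..2  layer  (1B, 1-aligned); 2..4  -- padding (2B); 4..8  width  (4B, 4-aligned); 8..9  mip_level  (1B, 1-aligned); 9..12  -- tail padding (3B); sizeof = 12, alignof = 4
0..12  mtime  (12B, 4-aligned)
12..13  inode  (1B, 1-aligned)
13..16  -- padding (3B)
16..24  offset  (8B, 8-aligned)
24..27  attrs  (3B, 1-aligned)
27..28  -- padding (1B)
28..32  n_entries  (4B, 4-aligned)
32..33  version  (1B, 1-aligned)
33..34  -- padding (1B)
34..36  size  (2B, 2-aligned)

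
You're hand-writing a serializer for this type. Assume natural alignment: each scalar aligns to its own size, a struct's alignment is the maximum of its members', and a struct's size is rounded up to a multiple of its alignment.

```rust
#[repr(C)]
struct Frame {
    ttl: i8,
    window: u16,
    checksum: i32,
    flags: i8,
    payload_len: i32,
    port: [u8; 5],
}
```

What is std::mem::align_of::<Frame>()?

member alignments: ttl=1, window=2, checksum=4, flags=1, payload_len=4, port=1
max = 4

4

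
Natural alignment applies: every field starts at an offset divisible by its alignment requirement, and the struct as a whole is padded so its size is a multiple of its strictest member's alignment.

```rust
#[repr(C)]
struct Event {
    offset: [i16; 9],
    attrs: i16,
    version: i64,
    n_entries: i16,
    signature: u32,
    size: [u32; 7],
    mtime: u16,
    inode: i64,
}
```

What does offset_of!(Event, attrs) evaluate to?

18

@0: offset [18B, align 2] → 18
@18: attrs [2B, align 2] → 20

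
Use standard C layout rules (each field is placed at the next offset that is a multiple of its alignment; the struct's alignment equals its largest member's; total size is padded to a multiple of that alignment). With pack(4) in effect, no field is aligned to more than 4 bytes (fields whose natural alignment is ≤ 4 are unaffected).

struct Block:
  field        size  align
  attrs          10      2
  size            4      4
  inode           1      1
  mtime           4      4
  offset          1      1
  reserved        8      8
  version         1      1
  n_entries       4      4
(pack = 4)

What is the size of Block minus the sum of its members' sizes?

@0: attrs [10B, align 2] → 10
+2 pad (align 4)
@12: size [4B, align 4] → 16
@16: inode [1B, align 1] → 17
+3 pad (align 4)
@20: mtime [4B, align 4] → 24
@24: offset [1B, align 1] → 25
+3 pad (align 4)
@28: reserved [8B, align 4] → 36
@36: version [1B, align 1] → 37
+3 pad (align 4)
@40: n_entries [4B, align 4] → 44
size 44, align 4
data bytes 33, size 44 → padding 11

11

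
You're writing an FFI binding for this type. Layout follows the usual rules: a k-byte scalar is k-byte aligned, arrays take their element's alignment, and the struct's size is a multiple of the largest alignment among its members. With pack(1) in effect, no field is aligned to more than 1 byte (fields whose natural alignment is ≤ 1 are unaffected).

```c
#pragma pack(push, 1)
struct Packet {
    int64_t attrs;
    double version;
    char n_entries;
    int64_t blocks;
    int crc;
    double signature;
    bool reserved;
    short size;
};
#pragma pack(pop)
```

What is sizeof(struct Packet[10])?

400

attrs at 0 (size 8, align 1) → ends 8
version at 8 (size 8, align 1) → ends 16
n_entries at 16 (size 1, align 1) → ends 17
blocks at 17 (size 8, align 1) → ends 25
crc at 25 (size 4, align 1) → ends 29
signature at 29 (size 8, align 1) → ends 37
reserved at 37 (size 1, align 1) → ends 38
size at 38 (size 2, align 1) → ends 40
total 40 bytes, alignment 1
array of 10: 10 × 40 = 400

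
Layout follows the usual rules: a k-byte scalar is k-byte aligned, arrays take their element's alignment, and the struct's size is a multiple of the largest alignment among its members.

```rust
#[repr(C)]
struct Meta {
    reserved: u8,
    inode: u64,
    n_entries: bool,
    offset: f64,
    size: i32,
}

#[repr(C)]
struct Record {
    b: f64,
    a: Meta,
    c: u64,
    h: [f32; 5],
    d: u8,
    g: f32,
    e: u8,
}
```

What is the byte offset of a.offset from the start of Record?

Meta: 0..1  reserved  (1B, 1-aligned); 1..8  -- padding (7B); 8..16  inode  (8B, 8-aligned); 16..17  n_entries  (1B, 1-aligned); 17..24  -- padding (7B); 24..32  offset  (8B, 8-aligned); 32..36  size  (4B, 4-aligned); 36..40  -- tail padding (4B); sizeof = 40, alignof = 8
0..8  b  (8B, 8-aligned)
8..48  a  (40B, 8-aligned)
within Meta: offset at 24
8 + 24 = 32

32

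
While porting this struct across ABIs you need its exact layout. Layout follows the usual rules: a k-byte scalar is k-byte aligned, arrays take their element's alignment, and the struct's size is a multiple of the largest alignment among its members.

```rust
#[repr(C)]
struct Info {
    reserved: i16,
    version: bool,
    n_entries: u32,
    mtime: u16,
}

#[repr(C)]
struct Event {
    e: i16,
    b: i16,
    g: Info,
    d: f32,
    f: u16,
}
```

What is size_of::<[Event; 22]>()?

Info: 0..2  reserved  (2B, 2-aligned); 2..3  version  (1B, 1-aligned); 3..4  -- padding (1B); 4..8  n_entries  (4B, 4-aligned); 8..10  mtime  (2B, 2-aligned); 10..12  -- tail padding (2B); sizeof = 12, alignof = 4
0..2  e  (2B, 2-aligned)
2..4  b  (2B, 2-aligned)
4..16  g  (12B, 4-aligned)
16..20  d  (4B, 4-aligned)
20..22  f  (2B, 2-aligned)
22..24  -- tail padding (2B)
sizeof = 24, alignof = 4
array of 22: 22 × 24 = 528

528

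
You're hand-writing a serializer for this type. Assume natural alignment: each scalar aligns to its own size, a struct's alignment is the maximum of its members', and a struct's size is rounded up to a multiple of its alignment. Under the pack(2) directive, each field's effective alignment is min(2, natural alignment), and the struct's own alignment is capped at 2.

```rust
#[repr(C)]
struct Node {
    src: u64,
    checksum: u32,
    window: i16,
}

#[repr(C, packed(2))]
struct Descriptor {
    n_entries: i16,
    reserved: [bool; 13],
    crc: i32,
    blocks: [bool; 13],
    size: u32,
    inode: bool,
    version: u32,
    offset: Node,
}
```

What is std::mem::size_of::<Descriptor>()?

60 bytes

Node: 0..8  src  (8B, 8-aligned); 8..12  checksum  (4B, 4-aligned); 12..14  window  (2B, 2-aligned); 14..16  -- tail padding (2B); sizeof = 16, alignof = 8
0..2  n_entries  (2B, 2-aligned)
2..15  reserved  (13B, 1-aligned)
15..16  -- padding (1B)
16..20  crc  (4B, 2-aligned)
20..33  blocks  (13B, 1-aligned)
33..34  -- padding (1B)
34..38  size  (4B, 2-aligned)
38..39  inode  (1B, 1-aligned)
39..40  -- padding (1B)
40..44  version  (4B, 2-aligned)
44..60  offset  (16B, 2-aligned)
sizeof = 60, alignof = 2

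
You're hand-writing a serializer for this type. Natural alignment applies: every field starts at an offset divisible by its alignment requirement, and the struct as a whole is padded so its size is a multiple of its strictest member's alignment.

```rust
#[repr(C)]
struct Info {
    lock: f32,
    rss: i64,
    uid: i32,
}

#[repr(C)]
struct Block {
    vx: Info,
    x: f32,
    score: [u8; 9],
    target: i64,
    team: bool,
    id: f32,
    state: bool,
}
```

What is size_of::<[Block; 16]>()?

1024

Info: 0..4  lock  (4B, 4-aligned); 4..8  -- padding (4B); 8..16  rss  (8B, 8-aligned); 16..20  uid  (4B, 4-aligned); 20..24  -- tail padding (4B); sizeof = 24, alignof = 8
0..24  vx  (24B, 8-aligned)
24..28  x  (4B, 4-aligned)
28..37  score  (9B, 1-aligned)
37..40  -- padding (3B)
40..48  target  (8B, 8-aligned)
48..49  team  (1B, 1-aligned)
49..52  -- padding (3B)
52..56  id  (4B, 4-aligned)
56..57  state  (1B, 1-aligned)
57..64  -- tail padding (7B)
sizeof = 64, alignof = 8
array of 16: 16 × 64 = 1024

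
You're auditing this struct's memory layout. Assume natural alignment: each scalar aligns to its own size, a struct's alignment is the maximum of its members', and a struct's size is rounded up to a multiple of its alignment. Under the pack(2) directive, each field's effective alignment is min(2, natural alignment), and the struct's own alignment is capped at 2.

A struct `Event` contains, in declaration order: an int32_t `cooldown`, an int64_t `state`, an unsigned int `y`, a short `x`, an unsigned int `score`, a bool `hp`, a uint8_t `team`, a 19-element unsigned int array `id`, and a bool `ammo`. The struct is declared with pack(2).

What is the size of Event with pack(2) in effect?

102

@0: cooldown [4B, align 2] → 4
@4: state [8B, align 2] → 12
@12: y [4B, align 2] → 16
@16: x [2B, align 2] → 18
@18: score [4B, align 2] → 22
@22: hp [1B, align 1] → 23
@23: team [1B, align 1] → 24
@24: id [76B, align 2] → 100
@100: ammo [1B, align 1] → 101
+1 tail pad (align 2)
size 102, align 2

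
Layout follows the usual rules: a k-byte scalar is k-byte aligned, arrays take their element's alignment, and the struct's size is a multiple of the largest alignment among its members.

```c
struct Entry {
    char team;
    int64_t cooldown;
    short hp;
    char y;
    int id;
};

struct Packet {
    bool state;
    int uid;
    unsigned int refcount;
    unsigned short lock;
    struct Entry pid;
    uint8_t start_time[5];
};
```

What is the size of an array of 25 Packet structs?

Entry: @0: team [1B, align 1] → 1; +7 pad (align 8); @8: cooldown [8B, align 8] → 16; @16: hp [2B, align 2] → 18; @18: y [1B, align 1] → 19; +1 pad (align 4); @20: id [4B, align 4] → 24; size 24, align 8
@0: state [1B, align 1] → 1
+3 pad (align 4)
@4: uid [4B, align 4] → 8
@8: refcount [4B, align 4] → 12
@12: lock [2B, align 2] → 14
+2 pad (align 8)
@16: pid [24B, align 8] → 40
@40: start_time [5B, align 1] → 45
+3 tail pad (align 8)
size 48, align 8
array of 25: 25 × 48 = 1200

1200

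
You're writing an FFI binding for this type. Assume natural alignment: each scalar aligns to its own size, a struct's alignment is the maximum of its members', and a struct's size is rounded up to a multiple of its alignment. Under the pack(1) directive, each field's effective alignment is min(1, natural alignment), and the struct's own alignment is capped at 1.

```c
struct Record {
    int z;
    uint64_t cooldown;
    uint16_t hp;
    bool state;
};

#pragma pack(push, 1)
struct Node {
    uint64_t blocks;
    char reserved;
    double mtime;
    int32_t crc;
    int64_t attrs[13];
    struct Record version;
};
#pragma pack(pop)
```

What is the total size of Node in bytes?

149

Record: 0..4  z  (4B, 4-aligned); 4..8  -- padding (4B); 8..16  cooldown  (8B, 8-aligned); 16..18  hp  (2B, 2-aligned); 18..19  state  (1B, 1-aligned); 19..24  -- tail padding (5B); sizeof = 24, alignof = 8
0..8  blocks  (8B, 1-aligned)
8..9  reserved  (1B, 1-aligned)
9..17  mtime  (8B, 1-aligned)
17..21  crc  (4B, 1-aligned)
21..125  attrs  (104B, 1-aligned)
125..149  version  (24B, 1-aligned)
sizeof = 149, alignof = 1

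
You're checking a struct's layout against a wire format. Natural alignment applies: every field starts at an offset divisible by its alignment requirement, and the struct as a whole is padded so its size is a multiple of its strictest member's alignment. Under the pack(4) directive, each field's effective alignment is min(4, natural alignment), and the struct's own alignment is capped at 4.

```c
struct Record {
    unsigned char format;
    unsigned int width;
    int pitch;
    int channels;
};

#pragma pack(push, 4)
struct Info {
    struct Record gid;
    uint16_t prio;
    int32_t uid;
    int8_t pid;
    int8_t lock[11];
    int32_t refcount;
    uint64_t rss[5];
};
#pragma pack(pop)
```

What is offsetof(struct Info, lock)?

Record: 0..1  format  (1B, 1-aligned); 1..4  -- padding (3B); 4..8  width  (4B, 4-aligned); 8..12  pitch  (4B, 4-aligned); 12..16  channels  (4B, 4-aligned); sizeof = 16, alignof = 4
0..16  gid  (16B, 4-aligned)
16..18  prio  (2B, 2-aligned)
18..20  -- padding (2B)
20..24  uid  (4B, 4-aligned)
24..25  pid  (1B, 1-aligned)
25..36  lock  (11B, 1-aligned)

25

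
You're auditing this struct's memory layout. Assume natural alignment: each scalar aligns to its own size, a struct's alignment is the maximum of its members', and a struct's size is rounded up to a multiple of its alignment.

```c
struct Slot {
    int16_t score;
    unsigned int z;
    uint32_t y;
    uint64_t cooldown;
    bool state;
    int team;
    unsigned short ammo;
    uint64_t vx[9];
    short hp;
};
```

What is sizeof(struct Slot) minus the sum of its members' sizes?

0..2  score  (2B, 2-aligned)
2..4  -- padding (2B)
4..8  z  (4B, 4-aligned)
8..12  y  (4B, 4-aligned)
12..16  -- padding (4B)
16..24  cooldown  (8B, 8-aligned)
24..25  state  (1B, 1-aligned)
25..28  -- padding (3B)
28..32  team  (4B, 4-aligned)
32..34  ammo  (2B, 2-aligned)
34..40  -- padding (6B)
40..112  vx  (72B, 8-aligned)
112..114  hp  (2B, 2-aligned)
114..120  -- tail padding (6B)
sizeof = 120, alignof = 8
data bytes 99, size 120 → padding 21

21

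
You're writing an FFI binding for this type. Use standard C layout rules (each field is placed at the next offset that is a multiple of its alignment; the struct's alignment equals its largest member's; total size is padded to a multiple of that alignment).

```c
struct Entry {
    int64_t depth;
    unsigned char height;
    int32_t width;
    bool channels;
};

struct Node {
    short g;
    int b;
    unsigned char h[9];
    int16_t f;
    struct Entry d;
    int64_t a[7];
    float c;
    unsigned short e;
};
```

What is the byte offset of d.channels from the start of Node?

Entry: depth at 0 (size 8, align 8) → ends 8; height at 8 (size 1, align 1) → ends 9; pad 3 to align 4 for width; width at 12 (size 4, align 4) → ends 16; channels at 16 (size 1, align 1) → ends 17; tail pad 7 to reach multiple of 8; total 24 bytes, alignment 8
g at 0 (size 2, align 2) → ends 2
pad 2 to align 4 for b
b at 4 (size 4, align 4) → ends 8
h at 8 (size 9, align 1) → ends 17
pad 1 to align 2 for f
f at 18 (size 2, align 2) → ends 20
pad 4 to align 8 for d
d at 24 (size 24, align 8) → ends 48
within Entry: channels at 16
24 + 16 = 40

40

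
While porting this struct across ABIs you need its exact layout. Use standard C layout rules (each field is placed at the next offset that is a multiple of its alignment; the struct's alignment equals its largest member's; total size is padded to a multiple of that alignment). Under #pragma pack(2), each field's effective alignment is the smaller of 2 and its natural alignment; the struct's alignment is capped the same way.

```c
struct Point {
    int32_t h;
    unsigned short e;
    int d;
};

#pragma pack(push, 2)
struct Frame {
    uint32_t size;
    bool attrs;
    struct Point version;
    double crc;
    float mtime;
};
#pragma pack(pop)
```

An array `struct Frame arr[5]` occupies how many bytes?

150

Point: @0: h [4B, align 4] → 4; @4: e [2B, align 2] → 6; +2 pad (align 4); @8: d [4B, align 4] → 12; size 12, align 4
@0: size [4B, align 2] → 4
@4: attrs [1B, align 1] → 5
+1 pad (align 2)
@6: version [12B, align 2] → 18
@18: crc [8B, align 2] → 26
@26: mtime [4B, align 2] → 30
size 30, align 2
array of 5: 5 × 30 = 150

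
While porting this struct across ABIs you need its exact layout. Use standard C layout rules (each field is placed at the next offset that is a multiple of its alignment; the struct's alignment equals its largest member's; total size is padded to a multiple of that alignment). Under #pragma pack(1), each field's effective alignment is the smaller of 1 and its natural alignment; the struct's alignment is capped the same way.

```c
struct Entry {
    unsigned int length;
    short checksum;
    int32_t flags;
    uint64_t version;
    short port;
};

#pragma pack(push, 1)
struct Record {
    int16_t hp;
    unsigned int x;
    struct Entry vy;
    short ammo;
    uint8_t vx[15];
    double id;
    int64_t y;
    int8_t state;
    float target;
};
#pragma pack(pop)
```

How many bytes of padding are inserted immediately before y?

0

Entry: length at 0 (size 4, align 4) → ends 4; checksum at 4 (size 2, align 2) → ends 6; pad 2 to align 4 for flags; flags at 8 (size 4, align 4) → ends 12; pad 4 to align 8 for version; version at 16 (size 8, align 8) → ends 24; port at 24 (size 2, align 2) → ends 26; tail pad 6 to reach multiple of 8; total 32 bytes, alignment 8
hp at 0 (size 2, align 1) → ends 2
x at 2 (size 4, align 1) → ends 6
vy at 6 (size 32, align 1) → ends 38
ammo at 38 (size 2, align 1) → ends 40
vx at 40 (size 15, align 1) → ends 55
id at 55 (size 8, align 1) → ends 63
y at 63 (size 8, align 1) → ends 71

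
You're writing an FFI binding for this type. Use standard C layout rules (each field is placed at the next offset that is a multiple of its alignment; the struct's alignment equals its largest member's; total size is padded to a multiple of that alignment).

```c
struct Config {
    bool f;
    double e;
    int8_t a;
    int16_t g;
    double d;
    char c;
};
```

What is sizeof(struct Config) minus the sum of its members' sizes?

0..1  f  (1B, 1-aligned)
1..8  -- padding (7B)
8..16  e  (8B, 8-aligned)
16..17  a  (1B, 1-aligned)
17..18  -- padding (1B)
18..20  g  (2B, 2-aligned)
20..24  -- padding (4B)
24..32  d  (8B, 8-aligned)
32..33  c  (1B, 1-aligned)
33..40  -- tail padding (7B)
sizeof = 40, alignof = 8
data bytes 21, size 40 → padding 19

19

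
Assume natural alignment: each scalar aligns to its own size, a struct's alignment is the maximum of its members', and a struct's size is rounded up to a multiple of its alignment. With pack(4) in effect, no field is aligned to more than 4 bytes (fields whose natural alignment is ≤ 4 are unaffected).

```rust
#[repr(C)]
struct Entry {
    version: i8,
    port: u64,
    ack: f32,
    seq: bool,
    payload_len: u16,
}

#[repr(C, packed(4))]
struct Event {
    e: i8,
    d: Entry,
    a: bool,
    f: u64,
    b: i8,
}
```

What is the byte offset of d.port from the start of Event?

Entry: version at 0 (size 1, align 1) → ends 1; pad 7 to align 8 for port; port at 8 (size 8, align 8) → ends 16; ack at 16 (size 4, align 4) → ends 20; seq at 20 (size 1, align 1) → ends 21; pad 1 to align 2 for payload_len; payload_len at 22 (size 2, align 2) → ends 24; total 24 bytes, alignment 8
e at 0 (size 1, align 1) → ends 1
pad 3 to align 4 for d
d at 4 (size 24, align 4) → ends 28
within Entry: port at 8
4 + 8 = 12

12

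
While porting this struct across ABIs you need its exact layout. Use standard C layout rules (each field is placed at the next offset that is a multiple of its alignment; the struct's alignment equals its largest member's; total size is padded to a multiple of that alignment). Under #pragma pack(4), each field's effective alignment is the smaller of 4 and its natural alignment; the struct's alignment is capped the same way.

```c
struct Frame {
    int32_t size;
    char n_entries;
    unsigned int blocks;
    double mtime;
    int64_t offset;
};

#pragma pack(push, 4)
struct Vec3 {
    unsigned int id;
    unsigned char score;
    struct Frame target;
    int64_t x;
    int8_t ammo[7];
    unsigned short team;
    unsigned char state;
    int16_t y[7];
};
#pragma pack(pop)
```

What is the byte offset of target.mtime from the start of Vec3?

24

Frame: size at 0 (size 4, align 4) → ends 4; n_entries at 4 (size 1, align 1) → ends 5; pad 3 to align 4 for blocks; blocks at 8 (size 4, align 4) → ends 12; pad 4 to align 8 for mtime; mtime at 16 (size 8, align 8) → ends 24; offset at 24 (size 8, align 8) → ends 32; total 32 bytes, alignment 8
id at 0 (size 4, align 4) → ends 4
score at 4 (size 1, align 1) → ends 5
pad 3 to align 4 for target
target at 8 (size 32, align 4) → ends 40
within Frame: mtime at 16
8 + 16 = 24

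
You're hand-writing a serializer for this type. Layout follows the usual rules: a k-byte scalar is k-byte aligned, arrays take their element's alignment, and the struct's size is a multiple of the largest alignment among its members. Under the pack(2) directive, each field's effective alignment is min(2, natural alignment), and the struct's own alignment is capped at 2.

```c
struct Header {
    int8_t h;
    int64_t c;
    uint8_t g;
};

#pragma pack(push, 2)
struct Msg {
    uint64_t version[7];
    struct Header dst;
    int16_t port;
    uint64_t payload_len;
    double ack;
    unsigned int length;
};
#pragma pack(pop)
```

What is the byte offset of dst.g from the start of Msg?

72

Header: h at 0 (size 1, align 1) → ends 1; pad 7 to align 8 for c; c at 8 (size 8, align 8) → ends 16; g at 16 (size 1, align 1) → ends 17; tail pad 7 to reach multiple of 8; total 24 bytes, alignment 8
version at 0 (size 56, align 2) → ends 56
dst at 56 (size 24, align 2) → ends 80
within Header: g at 16
56 + 16 = 72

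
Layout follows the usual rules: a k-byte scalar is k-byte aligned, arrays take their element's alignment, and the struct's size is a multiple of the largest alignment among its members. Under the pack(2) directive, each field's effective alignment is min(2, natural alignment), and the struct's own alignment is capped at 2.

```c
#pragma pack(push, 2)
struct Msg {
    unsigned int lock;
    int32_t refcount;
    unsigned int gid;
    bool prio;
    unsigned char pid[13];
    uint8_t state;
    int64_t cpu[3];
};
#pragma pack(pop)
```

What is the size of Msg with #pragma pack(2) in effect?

@0: lock [4B, align 2] → 4
@4: refcount [4B, align 2] → 8
@8: gid [4B, align 2] → 12
@12: prio [1B, align 1] → 13
@13: pid [13B, align 1] → 26
@26: state [1B, align 1] → 27
+1 pad (align 2)
@28: cpu [24B, align 2] → 52
size 52, align 2

52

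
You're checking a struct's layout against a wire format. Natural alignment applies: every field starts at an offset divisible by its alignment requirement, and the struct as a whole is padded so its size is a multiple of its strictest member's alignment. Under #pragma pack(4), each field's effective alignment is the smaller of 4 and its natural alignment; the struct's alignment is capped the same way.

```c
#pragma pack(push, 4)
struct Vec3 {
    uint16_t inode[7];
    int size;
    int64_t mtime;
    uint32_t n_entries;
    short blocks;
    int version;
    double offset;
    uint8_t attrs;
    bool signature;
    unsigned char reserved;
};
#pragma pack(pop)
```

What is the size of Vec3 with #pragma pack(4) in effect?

@0: inode [14B, align 2] → 14
+2 pad (align 4)
@16: size [4B, align 4] → 20
@20: mtime [8B, align 4] → 28
@28: n_entries [4B, align 4] → 32
@32: blocks [2B, align 2] → 34
+2 pad (align 4)
@36: version [4B, align 4] → 40
@40: offset [8B, align 4] → 48
@48: attrs [1B, align 1] → 49
@49: signature [1B, align 1] → 50
@50: reserved [1B, align 1] → 51
+1 tail pad (align 4)
size 52, align 4

52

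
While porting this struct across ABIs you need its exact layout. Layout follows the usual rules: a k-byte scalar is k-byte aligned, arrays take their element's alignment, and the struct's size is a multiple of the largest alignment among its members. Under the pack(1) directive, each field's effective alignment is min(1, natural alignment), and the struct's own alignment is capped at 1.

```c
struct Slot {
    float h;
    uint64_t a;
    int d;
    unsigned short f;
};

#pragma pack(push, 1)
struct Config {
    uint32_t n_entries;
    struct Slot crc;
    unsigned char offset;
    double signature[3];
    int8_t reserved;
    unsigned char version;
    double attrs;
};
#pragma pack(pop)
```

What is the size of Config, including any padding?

Slot: h at 0 (size 4, align 4) → ends 4; pad 4 to align 8 for a; a at 8 (size 8, align 8) → ends 16; d at 16 (size 4, align 4) → ends 20; f at 20 (size 2, align 2) → ends 22; tail pad 2 to reach multiple of 8; total 24 bytes, alignment 8
n_entries at 0 (size 4, align 1) → ends 4
crc at 4 (size 24, align 1) → ends 28
offset at 28 (size 1, align 1) → ends 29
signature at 29 (size 24, align 1) → ends 53
reserved at 53 (size 1, align 1) → ends 54
version at 54 (size 1, align 1) → ends 55
attrs at 55 (size 8, align 1) → ends 63
total 63 bytes, alignment 1

63 bytes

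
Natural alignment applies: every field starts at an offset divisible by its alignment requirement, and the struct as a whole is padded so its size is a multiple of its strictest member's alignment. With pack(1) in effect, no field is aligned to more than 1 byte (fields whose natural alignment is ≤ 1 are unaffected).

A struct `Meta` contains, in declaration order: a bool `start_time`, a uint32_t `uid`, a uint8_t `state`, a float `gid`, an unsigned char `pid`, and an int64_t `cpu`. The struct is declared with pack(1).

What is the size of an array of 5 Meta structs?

95

0..1  start_time  (1B, 1-aligned)
1..5  uid  (4B, 1-aligned)
5..6  state  (1B, 1-aligned)
6..10  gid  (4B, 1-aligned)
10..11  pid  (1B, 1-aligned)
11..19  cpu  (8B, 1-aligned)
sizeof = 19, alignof = 1
array of 5: 5 × 19 = 95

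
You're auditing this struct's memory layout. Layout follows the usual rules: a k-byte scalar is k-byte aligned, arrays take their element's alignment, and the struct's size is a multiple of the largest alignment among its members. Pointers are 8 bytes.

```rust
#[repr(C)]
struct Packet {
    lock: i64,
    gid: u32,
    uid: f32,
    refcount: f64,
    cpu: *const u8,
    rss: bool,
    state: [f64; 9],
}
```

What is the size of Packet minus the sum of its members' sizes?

7

0..8  lock  (8B, 8-aligned)
8..12  gid  (4B, 4-aligned)
12..16  uid  (4B, 4-aligned)
16..24  refcount  (8B, 8-aligned)
24..32  cpu  (8B, 8-aligned)
32..33  rss  (1B, 1-aligned)
33..40  -- padding (7B)
40..112  state  (72B, 8-aligned)
sizeof = 112, alignof = 8
data bytes 105, size 112 → padding 7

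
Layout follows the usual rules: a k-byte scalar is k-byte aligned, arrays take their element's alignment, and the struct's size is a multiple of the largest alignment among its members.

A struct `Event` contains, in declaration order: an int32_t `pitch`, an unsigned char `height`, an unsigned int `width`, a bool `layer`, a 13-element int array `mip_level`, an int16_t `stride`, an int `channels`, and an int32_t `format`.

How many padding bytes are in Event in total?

8

0..4  pitch  (4B, 4-aligned)
4..5  height  (1B, 1-aligned)
5..8  -- padding (3B)
8..12  width  (4B, 4-aligned)
12..13  layer  (1B, 1-aligned)
13..16  -- padding (3B)
16..68  mip_level  (52B, 4-aligned)
68..70  stride  (2B, 2-aligned)
70..72  -- padding (2B)
72..76  channels  (4B, 4-aligned)
76..80  format  (4B, 4-aligned)
sizeof = 80, alignof = 4
data bytes 72, size 80 → padding 8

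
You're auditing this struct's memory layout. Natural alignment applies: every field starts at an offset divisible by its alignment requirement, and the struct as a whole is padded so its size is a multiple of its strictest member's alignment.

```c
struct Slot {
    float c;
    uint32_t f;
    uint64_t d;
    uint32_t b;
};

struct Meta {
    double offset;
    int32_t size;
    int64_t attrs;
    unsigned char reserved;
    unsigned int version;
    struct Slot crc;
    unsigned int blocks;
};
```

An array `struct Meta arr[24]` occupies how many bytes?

Slot: 0..4  c  (4B, 4-aligned); 4..8  f  (4B, 4-aligned); 8..16  d  (8B, 8-aligned); 16..20  b  (4B, 4-aligned); 20..24  -- tail padding (4B); sizeof = 24, alignof = 8
0..8  offset  (8B, 8-aligned)
8..12  size  (4B, 4-aligned)
12..16  -- padding (4B)
16..24  attrs  (8B, 8-aligned)
24..25  reserved  (1B, 1-aligned)
25..28  -- padding (3B)
28..32  version  (4B, 4-aligned)
32..56  crc  (24B, 8-aligned)
56..60  blocks  (4B, 4-aligned)
60..64  -- tail padding (4B)
sizeof = 64, alignof = 8
array of 24: 24 × 64 = 1536

1536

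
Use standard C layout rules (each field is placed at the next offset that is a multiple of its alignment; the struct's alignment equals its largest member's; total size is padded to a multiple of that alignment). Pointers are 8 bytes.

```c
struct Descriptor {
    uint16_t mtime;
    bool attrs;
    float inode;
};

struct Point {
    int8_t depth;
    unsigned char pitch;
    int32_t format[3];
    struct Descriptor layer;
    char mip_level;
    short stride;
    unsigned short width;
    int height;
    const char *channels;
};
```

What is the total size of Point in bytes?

Descriptor: mtime at 0 (size 2, align 2) → ends 2; attrs at 2 (size 1, align 1) → ends 3; pad 1 to align 4 for inode; inode at 4 (size 4, align 4) → ends 8; total 8 bytes, alignment 4
depth at 0 (size 1, align 1) → ends 1
pitch at 1 (size 1, align 1) → ends 2
pad 2 to align 4 for format
format at 4 (size 12, align 4) → ends 16
layer at 16 (size 8, align 4) → ends 24
mip_level at 24 (size 1, align 1) → ends 25
pad 1 to align 2 for stride
stride at 26 (size 2, align 2) → ends 28
width at 28 (size 2, align 2) → ends 30
pad 2 to align 4 for height
height at 32 (size 4, align 4) → ends 36
pad 4 to align 8 for channels
channels at 40 (size 8, align 8) → ends 48
total 48 bytes, alignment 8

48 bytes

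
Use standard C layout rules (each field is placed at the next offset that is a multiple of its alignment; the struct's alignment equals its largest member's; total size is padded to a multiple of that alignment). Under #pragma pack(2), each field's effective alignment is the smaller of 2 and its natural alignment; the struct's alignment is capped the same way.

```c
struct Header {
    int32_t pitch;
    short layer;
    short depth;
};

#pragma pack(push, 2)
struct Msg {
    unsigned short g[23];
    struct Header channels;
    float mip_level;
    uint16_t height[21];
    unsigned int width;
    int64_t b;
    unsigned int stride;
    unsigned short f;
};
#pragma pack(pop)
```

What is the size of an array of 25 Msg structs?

Header: @0: pitch [4B, align 4] → 4; @4: layer [2B, align 2] → 6; @6: depth [2B, align 2] → 8; size 8, align 4
@0: g [46B, align 2] → 46
@46: channels [8B, align 2] → 54
@54: mip_level [4B, align 2] → 58
@58: height [42B, align 2] → 100
@100: width [4B, align 2] → 104
@104: b [8B, align 2] → 112
@112: stride [4B, align 2] → 116
@116: f [2B, align 2] → 118
size 118, align 2
array of 25: 25 × 118 = 2950

2950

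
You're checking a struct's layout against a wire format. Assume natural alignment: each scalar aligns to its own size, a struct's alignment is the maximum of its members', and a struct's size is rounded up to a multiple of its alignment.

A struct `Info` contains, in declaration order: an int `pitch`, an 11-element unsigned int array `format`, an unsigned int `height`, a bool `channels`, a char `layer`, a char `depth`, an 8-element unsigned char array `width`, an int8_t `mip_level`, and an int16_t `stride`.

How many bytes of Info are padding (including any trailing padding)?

0..4  pitch  (4B, 4-aligned)
4..48  format  (44B, 4-aligned)
48..52  height  (4B, 4-aligned)
52..53  channels  (1B, 1-aligned)
53..54  layer  (1B, 1-aligned)
54..55  depth  (1B, 1-aligned)
55..63  width  (8B, 1-aligned)
63..64  mip_level  (1B, 1-aligned)
64..66  stride  (2B, 2-aligned)
66..68  -- tail padding (2B)
sizeof = 68, alignof = 4
data bytes 66, size 68 → padding 2

2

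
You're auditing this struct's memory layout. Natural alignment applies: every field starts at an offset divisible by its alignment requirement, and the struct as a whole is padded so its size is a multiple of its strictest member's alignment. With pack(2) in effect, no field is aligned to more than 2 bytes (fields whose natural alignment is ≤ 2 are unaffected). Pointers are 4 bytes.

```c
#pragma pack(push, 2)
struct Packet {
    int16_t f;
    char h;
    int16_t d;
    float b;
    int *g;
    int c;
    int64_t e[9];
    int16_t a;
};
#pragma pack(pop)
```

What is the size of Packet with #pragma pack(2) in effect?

@0: f [2B, align 2] → 2
@2: h [1B, align 1] → 3
+1 pad (align 2)
@4: d [2B, align 2] → 6
@6: b [4B, align 2] → 10
@10: g [4B, align 2] → 14
@14: c [4B, align 2] → 18
@18: e [72B, align 2] → 90
@90: a [2B, align 2] → 92
size 92, align 2

92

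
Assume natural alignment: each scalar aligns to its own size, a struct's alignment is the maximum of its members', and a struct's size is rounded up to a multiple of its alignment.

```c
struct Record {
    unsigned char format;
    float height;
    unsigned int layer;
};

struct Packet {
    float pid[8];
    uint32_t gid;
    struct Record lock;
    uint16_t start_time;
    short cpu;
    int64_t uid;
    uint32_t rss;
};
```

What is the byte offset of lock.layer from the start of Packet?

44

Record: format at 0 (size 1, align 1) → ends 1; pad 3 to align 4 for height; height at 4 (size 4, align 4) → ends 8; layer at 8 (size 4, align 4) → ends 12; total 12 bytes, alignment 4
pid at 0 (size 32, align 4) → ends 32
gid at 32 (size 4, align 4) → ends 36
lock at 36 (size 12, align 4) → ends 48
within Record: layer at 8
36 + 8 = 44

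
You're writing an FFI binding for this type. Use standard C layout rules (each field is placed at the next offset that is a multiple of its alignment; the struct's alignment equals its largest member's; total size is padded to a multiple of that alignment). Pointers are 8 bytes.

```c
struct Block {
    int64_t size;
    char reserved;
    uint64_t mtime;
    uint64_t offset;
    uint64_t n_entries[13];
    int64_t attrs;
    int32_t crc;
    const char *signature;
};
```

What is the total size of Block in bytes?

160 bytes

0..8  size  (8B, 8-aligned)
8..9  reserved  (1B, 1-aligned)
9..16  -- padding (7B)
16..24  mtime  (8B, 8-aligned)
24..32  offset  (8B, 8-aligned)
32..136  n_entries  (104B, 8-aligned)
136..144  attrs  (8B, 8-aligned)
144..148  crc  (4B, 4-aligned)
148..152  -- padding (4B)
152..160  signature  (8B, 8-aligned)
sizeof = 160, alignof = 8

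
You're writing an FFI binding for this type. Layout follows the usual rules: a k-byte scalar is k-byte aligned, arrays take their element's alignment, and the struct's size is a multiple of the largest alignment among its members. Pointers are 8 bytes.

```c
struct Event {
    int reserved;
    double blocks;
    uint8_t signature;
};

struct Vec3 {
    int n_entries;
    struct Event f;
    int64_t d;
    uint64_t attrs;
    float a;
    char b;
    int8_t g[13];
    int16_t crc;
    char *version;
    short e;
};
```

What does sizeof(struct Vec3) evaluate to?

88

Event: reserved at 0 (size 4, align 4) → ends 4; pad 4 to align 8 for blocks; blocks at 8 (size 8, align 8) → ends 16; signature at 16 (size 1, align 1) → ends 17; tail pad 7 to reach multiple of 8; total 24 bytes, alignment 8
n_entries at 0 (size 4, align 4) → ends 4
pad 4 to align 8 for f
f at 8 (size 24, align 8) → ends 32
d at 32 (size 8, align 8) → ends 40
attrs at 40 (size 8, align 8) → ends 48
a at 48 (size 4, align 4) → ends 52
b at 52 (size 1, align 1) → ends 53
g at 53 (size 13, align 1) → ends 66
crc at 66 (size 2, align 2) → ends 68
pad 4 to align 8 for version
version at 72 (size 8, align 8) → ends 80
e at 80 (size 2, align 2) → ends 82
tail pad 6 to reach multiple of 8
total 88 bytes, alignment 8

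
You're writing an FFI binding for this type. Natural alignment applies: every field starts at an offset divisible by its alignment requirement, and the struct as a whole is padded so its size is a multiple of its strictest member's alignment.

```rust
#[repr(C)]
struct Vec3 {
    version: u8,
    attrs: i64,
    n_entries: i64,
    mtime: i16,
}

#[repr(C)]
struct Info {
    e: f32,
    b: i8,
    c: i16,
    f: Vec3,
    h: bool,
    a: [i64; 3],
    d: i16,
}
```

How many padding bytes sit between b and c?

Vec3: @0: version [1B, align 1] → 1; +7 pad (align 8); @8: attrs [8B, align 8] → 16; @16: n_entries [8B, align 8] → 24; @24: mtime [2B, align 2] → 26; +6 tail pad (align 8); size 32, align 8
@0: e [4B, align 4] → 4
@4: b [1B, align 1] → 5
+1 pad (align 2)
@6: c [2B, align 2] → 8

1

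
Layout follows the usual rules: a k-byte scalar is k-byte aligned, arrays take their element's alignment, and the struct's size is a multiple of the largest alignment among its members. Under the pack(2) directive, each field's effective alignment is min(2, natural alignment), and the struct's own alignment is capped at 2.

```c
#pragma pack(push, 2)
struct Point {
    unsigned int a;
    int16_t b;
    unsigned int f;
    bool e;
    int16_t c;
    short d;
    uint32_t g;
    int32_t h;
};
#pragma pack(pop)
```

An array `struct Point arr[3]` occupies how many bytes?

a at 0 (size 4, align 2) → ends 4
b at 4 (size 2, align 2) → ends 6
f at 6 (size 4, align 2) → ends 10
e at 10 (size 1, align 1) → ends 11
pad 1 to align 2 for c
c at 12 (size 2, align 2) → ends 14
d at 14 (size 2, align 2) → ends 16
g at 16 (size 4, align 2) → ends 20
h at 20 (size 4, align 2) → ends 24
total 24 bytes, alignment 2
array of 3: 3 × 24 = 72

72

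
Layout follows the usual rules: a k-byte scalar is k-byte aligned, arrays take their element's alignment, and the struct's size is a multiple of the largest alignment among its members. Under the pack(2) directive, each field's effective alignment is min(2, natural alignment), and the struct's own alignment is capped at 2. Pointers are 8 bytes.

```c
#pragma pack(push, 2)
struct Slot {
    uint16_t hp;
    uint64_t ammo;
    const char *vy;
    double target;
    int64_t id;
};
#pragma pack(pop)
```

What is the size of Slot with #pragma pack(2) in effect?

@0: hp [2B, align 2] → 2
@2: ammo [8B, align 2] → 10
@10: vy [8B, align 2] → 18
@18: target [8B, align 2] → 26
@26: id [8B, align 2] → 34
size 34, align 2

34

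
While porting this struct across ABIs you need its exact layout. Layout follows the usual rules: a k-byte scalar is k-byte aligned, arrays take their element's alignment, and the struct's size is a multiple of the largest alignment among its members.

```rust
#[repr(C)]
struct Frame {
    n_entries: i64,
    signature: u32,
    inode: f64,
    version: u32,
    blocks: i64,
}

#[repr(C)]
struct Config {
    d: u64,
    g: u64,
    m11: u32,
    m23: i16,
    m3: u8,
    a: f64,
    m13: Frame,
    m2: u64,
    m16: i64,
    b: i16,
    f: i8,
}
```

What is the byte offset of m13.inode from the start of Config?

48

Frame: @0: n_entries [8B, align 8] → 8; @8: signature [4B, align 4] → 12; +4 pad (align 8); @16: inode [8B, align 8] → 24; @24: version [4B, align 4] → 28; +4 pad (align 8); @32: blocks [8B, align 8] → 40; size 40, align 8
@0: d [8B, align 8] → 8
@8: g [8B, align 8] → 16
@16: m11 [4B, align 4] → 20
@20: m23 [2B, align 2] → 22
@22: m3 [1B, align 1] → 23
+1 pad (align 8)
@24: a [8B, align 8] → 32
@32: m13 [40B, align 8] → 72
within Frame: inode at 16
32 + 16 = 48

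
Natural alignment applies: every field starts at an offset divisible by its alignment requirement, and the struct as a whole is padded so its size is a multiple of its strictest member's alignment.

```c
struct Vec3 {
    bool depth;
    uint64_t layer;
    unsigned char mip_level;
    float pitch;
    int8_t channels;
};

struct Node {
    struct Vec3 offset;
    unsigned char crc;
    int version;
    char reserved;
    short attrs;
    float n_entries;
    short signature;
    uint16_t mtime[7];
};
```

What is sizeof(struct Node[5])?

Vec3: 0..1  depth  (1B, 1-aligned); 1..8  -- padding (7B); 8..16  layer  (8B, 8-aligned); 16..17  mip_level  (1B, 1-aligned); 17..20  -- padding (3B); 20..24  pitch  (4B, 4-aligned); 24..25  channels  (1B, 1-aligned); 25..32  -- tail padding (7B); sizeof = 32, alignof = 8
0..32  offset  (32B, 8-aligned)
32..33  crc  (1B, 1-aligned)
33..36  -- padding (3B)
36..40  version  (4B, 4-aligned)
40..41  reserved  (1B, 1-aligned)
41..42  -- padding (1B)
42..44  attrs  (2B, 2-aligned)
44..48  n_entries  (4B, 4-aligned)
48..50  signature  (2B, 2-aligned)
50..64  mtime  (14B, 2-aligned)
sizeof = 64, alignof = 8
array of 5: 5 × 64 = 320

320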